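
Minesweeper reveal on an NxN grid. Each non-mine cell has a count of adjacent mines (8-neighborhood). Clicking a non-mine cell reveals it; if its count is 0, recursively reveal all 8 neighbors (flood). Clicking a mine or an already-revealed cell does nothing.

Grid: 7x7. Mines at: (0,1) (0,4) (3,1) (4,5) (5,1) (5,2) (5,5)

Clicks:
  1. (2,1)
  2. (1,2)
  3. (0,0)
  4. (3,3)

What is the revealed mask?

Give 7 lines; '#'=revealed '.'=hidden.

Answer: #....##
..#####
.######
..#####
..###..
.......
.......

Derivation:
Click 1 (2,1) count=1: revealed 1 new [(2,1)] -> total=1
Click 2 (1,2) count=1: revealed 1 new [(1,2)] -> total=2
Click 3 (0,0) count=1: revealed 1 new [(0,0)] -> total=3
Click 4 (3,3) count=0: revealed 19 new [(0,5) (0,6) (1,3) (1,4) (1,5) (1,6) (2,2) (2,3) (2,4) (2,5) (2,6) (3,2) (3,3) (3,4) (3,5) (3,6) (4,2) (4,3) (4,4)] -> total=22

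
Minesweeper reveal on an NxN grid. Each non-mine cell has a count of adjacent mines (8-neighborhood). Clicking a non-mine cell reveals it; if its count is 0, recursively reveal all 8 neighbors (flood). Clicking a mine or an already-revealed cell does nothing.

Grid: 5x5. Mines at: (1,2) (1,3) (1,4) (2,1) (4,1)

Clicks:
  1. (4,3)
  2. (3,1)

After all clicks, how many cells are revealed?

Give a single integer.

Answer: 10

Derivation:
Click 1 (4,3) count=0: revealed 9 new [(2,2) (2,3) (2,4) (3,2) (3,3) (3,4) (4,2) (4,3) (4,4)] -> total=9
Click 2 (3,1) count=2: revealed 1 new [(3,1)] -> total=10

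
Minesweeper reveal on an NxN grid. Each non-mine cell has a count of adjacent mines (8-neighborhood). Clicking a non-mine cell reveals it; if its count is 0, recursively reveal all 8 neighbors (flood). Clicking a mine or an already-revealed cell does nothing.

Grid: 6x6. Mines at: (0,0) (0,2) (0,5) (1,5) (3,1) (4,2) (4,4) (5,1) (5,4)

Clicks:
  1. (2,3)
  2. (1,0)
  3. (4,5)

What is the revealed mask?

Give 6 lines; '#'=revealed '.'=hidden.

Answer: ......
#.###.
..###.
..###.
.....#
......

Derivation:
Click 1 (2,3) count=0: revealed 9 new [(1,2) (1,3) (1,4) (2,2) (2,3) (2,4) (3,2) (3,3) (3,4)] -> total=9
Click 2 (1,0) count=1: revealed 1 new [(1,0)] -> total=10
Click 3 (4,5) count=2: revealed 1 new [(4,5)] -> total=11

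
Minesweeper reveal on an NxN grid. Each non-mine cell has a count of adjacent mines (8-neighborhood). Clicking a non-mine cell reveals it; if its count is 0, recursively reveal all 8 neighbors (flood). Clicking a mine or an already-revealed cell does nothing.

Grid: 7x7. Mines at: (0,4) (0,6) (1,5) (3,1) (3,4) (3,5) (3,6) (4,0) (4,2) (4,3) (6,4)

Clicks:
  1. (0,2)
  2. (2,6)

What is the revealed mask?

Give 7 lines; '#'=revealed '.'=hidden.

Click 1 (0,2) count=0: revealed 12 new [(0,0) (0,1) (0,2) (0,3) (1,0) (1,1) (1,2) (1,3) (2,0) (2,1) (2,2) (2,3)] -> total=12
Click 2 (2,6) count=3: revealed 1 new [(2,6)] -> total=13

Answer: ####...
####...
####..#
.......
.......
.......
.......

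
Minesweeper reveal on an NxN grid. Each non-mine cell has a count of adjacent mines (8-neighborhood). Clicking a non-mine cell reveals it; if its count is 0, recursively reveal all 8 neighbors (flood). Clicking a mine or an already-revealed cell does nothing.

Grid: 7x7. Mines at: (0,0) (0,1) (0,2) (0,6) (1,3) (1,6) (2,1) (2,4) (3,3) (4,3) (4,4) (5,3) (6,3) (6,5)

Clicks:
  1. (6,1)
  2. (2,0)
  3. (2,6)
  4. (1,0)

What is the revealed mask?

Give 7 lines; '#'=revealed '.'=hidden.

Click 1 (6,1) count=0: revealed 12 new [(3,0) (3,1) (3,2) (4,0) (4,1) (4,2) (5,0) (5,1) (5,2) (6,0) (6,1) (6,2)] -> total=12
Click 2 (2,0) count=1: revealed 1 new [(2,0)] -> total=13
Click 3 (2,6) count=1: revealed 1 new [(2,6)] -> total=14
Click 4 (1,0) count=3: revealed 1 new [(1,0)] -> total=15

Answer: .......
#......
#.....#
###....
###....
###....
###....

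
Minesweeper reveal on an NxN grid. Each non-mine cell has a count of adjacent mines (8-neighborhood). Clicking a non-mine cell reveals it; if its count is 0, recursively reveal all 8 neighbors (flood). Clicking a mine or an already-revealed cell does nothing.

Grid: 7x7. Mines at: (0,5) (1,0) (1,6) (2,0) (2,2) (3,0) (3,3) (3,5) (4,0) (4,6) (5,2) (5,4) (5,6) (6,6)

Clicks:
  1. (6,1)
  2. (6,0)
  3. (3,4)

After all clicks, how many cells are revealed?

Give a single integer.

Answer: 5

Derivation:
Click 1 (6,1) count=1: revealed 1 new [(6,1)] -> total=1
Click 2 (6,0) count=0: revealed 3 new [(5,0) (5,1) (6,0)] -> total=4
Click 3 (3,4) count=2: revealed 1 new [(3,4)] -> total=5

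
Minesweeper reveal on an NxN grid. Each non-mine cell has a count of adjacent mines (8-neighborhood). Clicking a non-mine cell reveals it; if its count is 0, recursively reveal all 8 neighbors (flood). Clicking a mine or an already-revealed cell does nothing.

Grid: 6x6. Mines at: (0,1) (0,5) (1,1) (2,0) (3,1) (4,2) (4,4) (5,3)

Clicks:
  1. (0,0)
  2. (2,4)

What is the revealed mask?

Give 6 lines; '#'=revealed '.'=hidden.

Click 1 (0,0) count=2: revealed 1 new [(0,0)] -> total=1
Click 2 (2,4) count=0: revealed 15 new [(0,2) (0,3) (0,4) (1,2) (1,3) (1,4) (1,5) (2,2) (2,3) (2,4) (2,5) (3,2) (3,3) (3,4) (3,5)] -> total=16

Answer: #.###.
..####
..####
..####
......
......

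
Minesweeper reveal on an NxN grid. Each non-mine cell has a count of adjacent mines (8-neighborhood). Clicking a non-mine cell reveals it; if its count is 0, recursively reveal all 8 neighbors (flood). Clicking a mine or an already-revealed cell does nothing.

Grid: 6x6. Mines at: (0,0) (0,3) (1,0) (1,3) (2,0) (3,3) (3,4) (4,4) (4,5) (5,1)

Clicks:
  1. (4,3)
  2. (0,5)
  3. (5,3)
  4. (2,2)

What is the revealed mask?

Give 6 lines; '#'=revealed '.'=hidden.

Click 1 (4,3) count=3: revealed 1 new [(4,3)] -> total=1
Click 2 (0,5) count=0: revealed 6 new [(0,4) (0,5) (1,4) (1,5) (2,4) (2,5)] -> total=7
Click 3 (5,3) count=1: revealed 1 new [(5,3)] -> total=8
Click 4 (2,2) count=2: revealed 1 new [(2,2)] -> total=9

Answer: ....##
....##
..#.##
......
...#..
...#..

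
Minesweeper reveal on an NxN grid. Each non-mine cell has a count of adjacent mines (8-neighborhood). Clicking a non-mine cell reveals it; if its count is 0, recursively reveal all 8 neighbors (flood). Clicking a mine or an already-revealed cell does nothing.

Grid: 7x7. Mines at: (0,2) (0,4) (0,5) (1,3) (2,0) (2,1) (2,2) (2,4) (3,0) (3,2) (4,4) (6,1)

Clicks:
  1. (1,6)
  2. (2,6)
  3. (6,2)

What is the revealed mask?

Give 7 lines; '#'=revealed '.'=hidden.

Click 1 (1,6) count=1: revealed 1 new [(1,6)] -> total=1
Click 2 (2,6) count=0: revealed 17 new [(1,5) (2,5) (2,6) (3,5) (3,6) (4,5) (4,6) (5,2) (5,3) (5,4) (5,5) (5,6) (6,2) (6,3) (6,4) (6,5) (6,6)] -> total=18
Click 3 (6,2) count=1: revealed 0 new [(none)] -> total=18

Answer: .......
.....##
.....##
.....##
.....##
..#####
..#####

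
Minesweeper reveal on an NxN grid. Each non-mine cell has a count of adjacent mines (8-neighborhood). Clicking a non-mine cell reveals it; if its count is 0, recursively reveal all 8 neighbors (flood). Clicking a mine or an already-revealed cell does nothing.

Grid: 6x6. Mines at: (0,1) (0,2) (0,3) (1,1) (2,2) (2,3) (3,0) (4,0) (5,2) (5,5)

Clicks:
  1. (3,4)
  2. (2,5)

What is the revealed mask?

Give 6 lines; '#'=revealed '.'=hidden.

Click 1 (3,4) count=1: revealed 1 new [(3,4)] -> total=1
Click 2 (2,5) count=0: revealed 9 new [(0,4) (0,5) (1,4) (1,5) (2,4) (2,5) (3,5) (4,4) (4,5)] -> total=10

Answer: ....##
....##
....##
....##
....##
......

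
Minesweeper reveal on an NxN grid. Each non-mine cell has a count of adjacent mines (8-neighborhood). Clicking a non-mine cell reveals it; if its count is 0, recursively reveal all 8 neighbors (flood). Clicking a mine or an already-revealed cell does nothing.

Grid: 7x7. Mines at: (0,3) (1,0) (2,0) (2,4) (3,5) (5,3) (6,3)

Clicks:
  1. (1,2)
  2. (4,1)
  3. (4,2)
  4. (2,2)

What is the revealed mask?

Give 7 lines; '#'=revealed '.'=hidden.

Click 1 (1,2) count=1: revealed 1 new [(1,2)] -> total=1
Click 2 (4,1) count=0: revealed 19 new [(1,1) (1,3) (2,1) (2,2) (2,3) (3,0) (3,1) (3,2) (3,3) (4,0) (4,1) (4,2) (4,3) (5,0) (5,1) (5,2) (6,0) (6,1) (6,2)] -> total=20
Click 3 (4,2) count=1: revealed 0 new [(none)] -> total=20
Click 4 (2,2) count=0: revealed 0 new [(none)] -> total=20

Answer: .......
.###...
.###...
####...
####...
###....
###....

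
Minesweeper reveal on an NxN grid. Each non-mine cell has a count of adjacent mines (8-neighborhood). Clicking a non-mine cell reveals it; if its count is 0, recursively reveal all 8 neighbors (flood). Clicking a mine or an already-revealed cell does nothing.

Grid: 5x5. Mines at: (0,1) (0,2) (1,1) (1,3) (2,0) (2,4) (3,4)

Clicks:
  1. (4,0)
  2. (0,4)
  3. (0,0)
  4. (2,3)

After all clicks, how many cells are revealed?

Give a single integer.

Answer: 13

Derivation:
Click 1 (4,0) count=0: revealed 11 new [(2,1) (2,2) (2,3) (3,0) (3,1) (3,2) (3,3) (4,0) (4,1) (4,2) (4,3)] -> total=11
Click 2 (0,4) count=1: revealed 1 new [(0,4)] -> total=12
Click 3 (0,0) count=2: revealed 1 new [(0,0)] -> total=13
Click 4 (2,3) count=3: revealed 0 new [(none)] -> total=13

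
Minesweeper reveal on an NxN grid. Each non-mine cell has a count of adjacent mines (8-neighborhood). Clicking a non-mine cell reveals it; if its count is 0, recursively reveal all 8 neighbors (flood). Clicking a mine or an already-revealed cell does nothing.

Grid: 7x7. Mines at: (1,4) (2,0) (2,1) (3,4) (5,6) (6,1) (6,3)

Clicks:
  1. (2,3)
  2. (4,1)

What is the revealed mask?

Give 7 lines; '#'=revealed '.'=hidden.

Click 1 (2,3) count=2: revealed 1 new [(2,3)] -> total=1
Click 2 (4,1) count=0: revealed 12 new [(3,0) (3,1) (3,2) (3,3) (4,0) (4,1) (4,2) (4,3) (5,0) (5,1) (5,2) (5,3)] -> total=13

Answer: .......
.......
...#...
####...
####...
####...
.......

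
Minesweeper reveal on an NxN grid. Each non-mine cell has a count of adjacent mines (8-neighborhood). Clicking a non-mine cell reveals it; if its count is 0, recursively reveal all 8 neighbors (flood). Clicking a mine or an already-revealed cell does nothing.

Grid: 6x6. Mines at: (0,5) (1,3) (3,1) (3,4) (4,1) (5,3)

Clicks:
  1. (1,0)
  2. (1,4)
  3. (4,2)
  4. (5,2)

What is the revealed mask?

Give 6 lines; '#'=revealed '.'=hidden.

Click 1 (1,0) count=0: revealed 9 new [(0,0) (0,1) (0,2) (1,0) (1,1) (1,2) (2,0) (2,1) (2,2)] -> total=9
Click 2 (1,4) count=2: revealed 1 new [(1,4)] -> total=10
Click 3 (4,2) count=3: revealed 1 new [(4,2)] -> total=11
Click 4 (5,2) count=2: revealed 1 new [(5,2)] -> total=12

Answer: ###...
###.#.
###...
......
..#...
..#...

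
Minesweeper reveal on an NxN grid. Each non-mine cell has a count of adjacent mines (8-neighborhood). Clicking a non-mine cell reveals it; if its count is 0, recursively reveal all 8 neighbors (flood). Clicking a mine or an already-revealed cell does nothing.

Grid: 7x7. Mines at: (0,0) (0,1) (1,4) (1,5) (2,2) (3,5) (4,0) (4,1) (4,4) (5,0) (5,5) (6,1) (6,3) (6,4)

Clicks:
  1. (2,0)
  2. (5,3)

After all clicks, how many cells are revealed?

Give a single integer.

Click 1 (2,0) count=0: revealed 6 new [(1,0) (1,1) (2,0) (2,1) (3,0) (3,1)] -> total=6
Click 2 (5,3) count=3: revealed 1 new [(5,3)] -> total=7

Answer: 7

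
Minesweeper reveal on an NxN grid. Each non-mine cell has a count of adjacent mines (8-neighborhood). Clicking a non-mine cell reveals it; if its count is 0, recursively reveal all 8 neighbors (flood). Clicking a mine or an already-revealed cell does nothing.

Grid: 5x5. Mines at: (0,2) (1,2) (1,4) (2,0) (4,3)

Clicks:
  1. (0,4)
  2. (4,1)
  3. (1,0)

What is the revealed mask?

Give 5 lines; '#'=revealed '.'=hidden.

Answer: ....#
#....
.....
###..
###..

Derivation:
Click 1 (0,4) count=1: revealed 1 new [(0,4)] -> total=1
Click 2 (4,1) count=0: revealed 6 new [(3,0) (3,1) (3,2) (4,0) (4,1) (4,2)] -> total=7
Click 3 (1,0) count=1: revealed 1 new [(1,0)] -> total=8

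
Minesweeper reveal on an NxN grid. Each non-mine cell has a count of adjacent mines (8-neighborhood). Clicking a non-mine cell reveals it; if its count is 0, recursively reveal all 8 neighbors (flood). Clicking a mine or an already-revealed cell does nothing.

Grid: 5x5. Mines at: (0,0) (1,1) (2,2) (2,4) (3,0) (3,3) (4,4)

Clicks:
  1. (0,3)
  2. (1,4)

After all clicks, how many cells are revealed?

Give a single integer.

Answer: 6

Derivation:
Click 1 (0,3) count=0: revealed 6 new [(0,2) (0,3) (0,4) (1,2) (1,3) (1,4)] -> total=6
Click 2 (1,4) count=1: revealed 0 new [(none)] -> total=6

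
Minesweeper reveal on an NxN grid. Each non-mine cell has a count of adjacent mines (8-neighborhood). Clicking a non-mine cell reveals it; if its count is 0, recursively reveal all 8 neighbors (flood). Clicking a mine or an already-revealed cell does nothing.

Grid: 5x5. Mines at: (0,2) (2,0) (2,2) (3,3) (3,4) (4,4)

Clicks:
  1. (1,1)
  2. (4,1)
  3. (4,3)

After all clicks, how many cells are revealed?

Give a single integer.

Answer: 8

Derivation:
Click 1 (1,1) count=3: revealed 1 new [(1,1)] -> total=1
Click 2 (4,1) count=0: revealed 6 new [(3,0) (3,1) (3,2) (4,0) (4,1) (4,2)] -> total=7
Click 3 (4,3) count=3: revealed 1 new [(4,3)] -> total=8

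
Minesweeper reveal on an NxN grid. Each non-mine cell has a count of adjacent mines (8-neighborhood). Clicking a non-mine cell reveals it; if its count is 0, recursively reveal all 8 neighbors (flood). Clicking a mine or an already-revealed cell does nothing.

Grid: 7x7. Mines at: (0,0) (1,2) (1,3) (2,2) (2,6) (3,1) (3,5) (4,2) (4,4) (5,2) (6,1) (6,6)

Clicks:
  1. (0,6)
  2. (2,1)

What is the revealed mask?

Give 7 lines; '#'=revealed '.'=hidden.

Click 1 (0,6) count=0: revealed 6 new [(0,4) (0,5) (0,6) (1,4) (1,5) (1,6)] -> total=6
Click 2 (2,1) count=3: revealed 1 new [(2,1)] -> total=7

Answer: ....###
....###
.#.....
.......
.......
.......
.......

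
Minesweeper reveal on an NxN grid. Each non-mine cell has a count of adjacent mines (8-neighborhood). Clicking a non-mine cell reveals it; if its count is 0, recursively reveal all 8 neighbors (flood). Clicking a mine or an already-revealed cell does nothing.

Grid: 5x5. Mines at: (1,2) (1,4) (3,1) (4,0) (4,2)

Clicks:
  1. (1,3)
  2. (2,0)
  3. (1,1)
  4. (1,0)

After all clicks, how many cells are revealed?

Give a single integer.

Answer: 7

Derivation:
Click 1 (1,3) count=2: revealed 1 new [(1,3)] -> total=1
Click 2 (2,0) count=1: revealed 1 new [(2,0)] -> total=2
Click 3 (1,1) count=1: revealed 1 new [(1,1)] -> total=3
Click 4 (1,0) count=0: revealed 4 new [(0,0) (0,1) (1,0) (2,1)] -> total=7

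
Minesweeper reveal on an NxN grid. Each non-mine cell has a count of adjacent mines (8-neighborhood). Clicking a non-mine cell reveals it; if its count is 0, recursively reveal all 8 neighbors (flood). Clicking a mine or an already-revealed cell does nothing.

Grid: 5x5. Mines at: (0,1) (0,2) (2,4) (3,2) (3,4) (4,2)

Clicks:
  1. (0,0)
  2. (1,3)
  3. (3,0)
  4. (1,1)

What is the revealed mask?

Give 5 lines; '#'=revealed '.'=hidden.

Click 1 (0,0) count=1: revealed 1 new [(0,0)] -> total=1
Click 2 (1,3) count=2: revealed 1 new [(1,3)] -> total=2
Click 3 (3,0) count=0: revealed 8 new [(1,0) (1,1) (2,0) (2,1) (3,0) (3,1) (4,0) (4,1)] -> total=10
Click 4 (1,1) count=2: revealed 0 new [(none)] -> total=10

Answer: #....
##.#.
##...
##...
##...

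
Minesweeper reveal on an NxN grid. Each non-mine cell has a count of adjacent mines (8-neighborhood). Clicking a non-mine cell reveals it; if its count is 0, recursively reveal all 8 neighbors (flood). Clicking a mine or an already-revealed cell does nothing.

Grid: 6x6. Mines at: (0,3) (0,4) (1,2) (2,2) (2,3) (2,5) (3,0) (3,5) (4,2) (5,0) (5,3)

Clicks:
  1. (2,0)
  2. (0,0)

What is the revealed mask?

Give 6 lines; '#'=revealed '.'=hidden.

Answer: ##....
##....
##....
......
......
......

Derivation:
Click 1 (2,0) count=1: revealed 1 new [(2,0)] -> total=1
Click 2 (0,0) count=0: revealed 5 new [(0,0) (0,1) (1,0) (1,1) (2,1)] -> total=6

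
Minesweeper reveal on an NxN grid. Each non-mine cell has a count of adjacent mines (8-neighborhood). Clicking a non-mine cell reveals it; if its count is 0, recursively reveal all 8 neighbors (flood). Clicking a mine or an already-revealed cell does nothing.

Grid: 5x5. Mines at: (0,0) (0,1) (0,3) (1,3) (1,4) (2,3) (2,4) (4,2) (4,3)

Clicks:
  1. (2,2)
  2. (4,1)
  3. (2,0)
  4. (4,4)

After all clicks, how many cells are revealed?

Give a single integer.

Answer: 12

Derivation:
Click 1 (2,2) count=2: revealed 1 new [(2,2)] -> total=1
Click 2 (4,1) count=1: revealed 1 new [(4,1)] -> total=2
Click 3 (2,0) count=0: revealed 9 new [(1,0) (1,1) (1,2) (2,0) (2,1) (3,0) (3,1) (3,2) (4,0)] -> total=11
Click 4 (4,4) count=1: revealed 1 new [(4,4)] -> total=12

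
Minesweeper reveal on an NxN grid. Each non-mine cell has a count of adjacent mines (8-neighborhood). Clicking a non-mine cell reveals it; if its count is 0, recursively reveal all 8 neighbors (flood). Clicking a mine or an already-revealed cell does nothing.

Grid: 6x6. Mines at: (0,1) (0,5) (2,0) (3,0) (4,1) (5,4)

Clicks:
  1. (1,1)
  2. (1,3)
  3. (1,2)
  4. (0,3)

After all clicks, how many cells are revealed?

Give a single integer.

Click 1 (1,1) count=2: revealed 1 new [(1,1)] -> total=1
Click 2 (1,3) count=0: revealed 21 new [(0,2) (0,3) (0,4) (1,2) (1,3) (1,4) (1,5) (2,1) (2,2) (2,3) (2,4) (2,5) (3,1) (3,2) (3,3) (3,4) (3,5) (4,2) (4,3) (4,4) (4,5)] -> total=22
Click 3 (1,2) count=1: revealed 0 new [(none)] -> total=22
Click 4 (0,3) count=0: revealed 0 new [(none)] -> total=22

Answer: 22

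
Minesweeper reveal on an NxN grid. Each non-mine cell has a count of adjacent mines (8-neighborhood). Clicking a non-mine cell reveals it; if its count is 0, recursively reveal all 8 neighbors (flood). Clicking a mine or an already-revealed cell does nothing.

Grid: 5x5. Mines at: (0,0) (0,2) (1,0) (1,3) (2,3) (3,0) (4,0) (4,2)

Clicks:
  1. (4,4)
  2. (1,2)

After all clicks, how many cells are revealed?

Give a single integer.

Answer: 5

Derivation:
Click 1 (4,4) count=0: revealed 4 new [(3,3) (3,4) (4,3) (4,4)] -> total=4
Click 2 (1,2) count=3: revealed 1 new [(1,2)] -> total=5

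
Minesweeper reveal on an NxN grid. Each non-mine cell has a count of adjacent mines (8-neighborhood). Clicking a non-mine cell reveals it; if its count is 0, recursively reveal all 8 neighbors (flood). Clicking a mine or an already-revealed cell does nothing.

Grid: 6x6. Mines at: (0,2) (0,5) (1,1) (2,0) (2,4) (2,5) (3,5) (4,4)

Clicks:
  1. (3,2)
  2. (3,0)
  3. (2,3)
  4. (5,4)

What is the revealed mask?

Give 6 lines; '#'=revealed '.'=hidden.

Answer: ......
......
.###..
####..
####..
#####.

Derivation:
Click 1 (3,2) count=0: revealed 15 new [(2,1) (2,2) (2,3) (3,0) (3,1) (3,2) (3,3) (4,0) (4,1) (4,2) (4,3) (5,0) (5,1) (5,2) (5,3)] -> total=15
Click 2 (3,0) count=1: revealed 0 new [(none)] -> total=15
Click 3 (2,3) count=1: revealed 0 new [(none)] -> total=15
Click 4 (5,4) count=1: revealed 1 new [(5,4)] -> total=16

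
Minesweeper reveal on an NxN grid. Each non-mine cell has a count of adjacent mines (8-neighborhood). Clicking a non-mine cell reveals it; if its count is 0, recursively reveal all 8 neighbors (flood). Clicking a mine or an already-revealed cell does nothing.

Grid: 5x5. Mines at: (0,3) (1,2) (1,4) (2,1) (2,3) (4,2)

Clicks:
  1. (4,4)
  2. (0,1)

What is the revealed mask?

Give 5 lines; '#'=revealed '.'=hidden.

Click 1 (4,4) count=0: revealed 4 new [(3,3) (3,4) (4,3) (4,4)] -> total=4
Click 2 (0,1) count=1: revealed 1 new [(0,1)] -> total=5

Answer: .#...
.....
.....
...##
...##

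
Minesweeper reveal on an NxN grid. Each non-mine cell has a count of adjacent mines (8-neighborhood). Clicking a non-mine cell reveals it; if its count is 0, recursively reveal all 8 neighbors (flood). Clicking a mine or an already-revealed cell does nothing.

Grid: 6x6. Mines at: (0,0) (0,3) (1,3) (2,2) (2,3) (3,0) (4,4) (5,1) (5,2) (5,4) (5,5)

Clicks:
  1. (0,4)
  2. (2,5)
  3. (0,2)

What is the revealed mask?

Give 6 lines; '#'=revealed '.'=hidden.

Answer: ..#.##
....##
....##
....##
......
......

Derivation:
Click 1 (0,4) count=2: revealed 1 new [(0,4)] -> total=1
Click 2 (2,5) count=0: revealed 7 new [(0,5) (1,4) (1,5) (2,4) (2,5) (3,4) (3,5)] -> total=8
Click 3 (0,2) count=2: revealed 1 new [(0,2)] -> total=9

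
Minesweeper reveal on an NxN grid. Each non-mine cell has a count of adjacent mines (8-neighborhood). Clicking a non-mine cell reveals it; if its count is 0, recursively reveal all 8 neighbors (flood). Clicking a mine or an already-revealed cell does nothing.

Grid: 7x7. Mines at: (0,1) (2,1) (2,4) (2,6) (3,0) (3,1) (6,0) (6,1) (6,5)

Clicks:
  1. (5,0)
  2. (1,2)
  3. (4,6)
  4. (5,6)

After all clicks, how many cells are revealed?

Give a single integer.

Click 1 (5,0) count=2: revealed 1 new [(5,0)] -> total=1
Click 2 (1,2) count=2: revealed 1 new [(1,2)] -> total=2
Click 3 (4,6) count=0: revealed 18 new [(3,2) (3,3) (3,4) (3,5) (3,6) (4,2) (4,3) (4,4) (4,5) (4,6) (5,2) (5,3) (5,4) (5,5) (5,6) (6,2) (6,3) (6,4)] -> total=20
Click 4 (5,6) count=1: revealed 0 new [(none)] -> total=20

Answer: 20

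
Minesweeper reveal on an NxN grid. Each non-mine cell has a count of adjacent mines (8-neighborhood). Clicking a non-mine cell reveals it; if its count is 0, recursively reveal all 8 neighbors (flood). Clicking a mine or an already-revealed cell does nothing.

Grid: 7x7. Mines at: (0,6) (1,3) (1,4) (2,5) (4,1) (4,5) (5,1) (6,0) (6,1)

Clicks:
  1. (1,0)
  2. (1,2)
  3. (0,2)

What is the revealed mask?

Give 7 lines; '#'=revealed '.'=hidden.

Answer: ###....
###....
###....
###....
.......
.......
.......

Derivation:
Click 1 (1,0) count=0: revealed 12 new [(0,0) (0,1) (0,2) (1,0) (1,1) (1,2) (2,0) (2,1) (2,2) (3,0) (3,1) (3,2)] -> total=12
Click 2 (1,2) count=1: revealed 0 new [(none)] -> total=12
Click 3 (0,2) count=1: revealed 0 new [(none)] -> total=12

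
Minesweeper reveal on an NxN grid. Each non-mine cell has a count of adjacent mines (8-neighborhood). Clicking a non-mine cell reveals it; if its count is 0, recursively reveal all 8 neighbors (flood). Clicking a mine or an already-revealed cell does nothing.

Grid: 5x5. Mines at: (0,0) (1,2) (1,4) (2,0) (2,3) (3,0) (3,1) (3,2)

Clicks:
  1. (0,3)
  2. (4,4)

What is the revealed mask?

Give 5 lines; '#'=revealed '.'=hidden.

Answer: ...#.
.....
.....
...##
...##

Derivation:
Click 1 (0,3) count=2: revealed 1 new [(0,3)] -> total=1
Click 2 (4,4) count=0: revealed 4 new [(3,3) (3,4) (4,3) (4,4)] -> total=5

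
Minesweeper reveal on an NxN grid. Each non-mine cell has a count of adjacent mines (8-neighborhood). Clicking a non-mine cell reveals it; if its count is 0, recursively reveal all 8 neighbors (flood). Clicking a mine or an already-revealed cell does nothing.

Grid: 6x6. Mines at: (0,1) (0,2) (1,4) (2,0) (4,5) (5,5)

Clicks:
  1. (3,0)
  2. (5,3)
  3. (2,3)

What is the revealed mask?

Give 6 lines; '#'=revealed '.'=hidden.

Answer: ......
.###..
.####.
#####.
#####.
#####.

Derivation:
Click 1 (3,0) count=1: revealed 1 new [(3,0)] -> total=1
Click 2 (5,3) count=0: revealed 21 new [(1,1) (1,2) (1,3) (2,1) (2,2) (2,3) (2,4) (3,1) (3,2) (3,3) (3,4) (4,0) (4,1) (4,2) (4,3) (4,4) (5,0) (5,1) (5,2) (5,3) (5,4)] -> total=22
Click 3 (2,3) count=1: revealed 0 new [(none)] -> total=22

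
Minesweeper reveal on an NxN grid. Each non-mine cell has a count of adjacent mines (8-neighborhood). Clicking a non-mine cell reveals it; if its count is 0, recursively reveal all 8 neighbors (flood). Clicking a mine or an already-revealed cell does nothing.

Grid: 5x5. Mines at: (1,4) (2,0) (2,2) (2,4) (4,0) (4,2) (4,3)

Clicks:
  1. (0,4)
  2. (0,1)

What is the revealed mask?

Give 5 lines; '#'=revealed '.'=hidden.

Click 1 (0,4) count=1: revealed 1 new [(0,4)] -> total=1
Click 2 (0,1) count=0: revealed 8 new [(0,0) (0,1) (0,2) (0,3) (1,0) (1,1) (1,2) (1,3)] -> total=9

Answer: #####
####.
.....
.....
.....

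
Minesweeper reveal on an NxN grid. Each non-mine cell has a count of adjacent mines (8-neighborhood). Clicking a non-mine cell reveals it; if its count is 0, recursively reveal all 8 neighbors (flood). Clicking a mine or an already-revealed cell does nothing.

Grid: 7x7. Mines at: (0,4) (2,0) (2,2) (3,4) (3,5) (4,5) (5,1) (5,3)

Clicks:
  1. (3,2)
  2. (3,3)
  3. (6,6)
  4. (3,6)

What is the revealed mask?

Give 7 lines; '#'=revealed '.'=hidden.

Click 1 (3,2) count=1: revealed 1 new [(3,2)] -> total=1
Click 2 (3,3) count=2: revealed 1 new [(3,3)] -> total=2
Click 3 (6,6) count=0: revealed 6 new [(5,4) (5,5) (5,6) (6,4) (6,5) (6,6)] -> total=8
Click 4 (3,6) count=2: revealed 1 new [(3,6)] -> total=9

Answer: .......
.......
.......
..##..#
.......
....###
....###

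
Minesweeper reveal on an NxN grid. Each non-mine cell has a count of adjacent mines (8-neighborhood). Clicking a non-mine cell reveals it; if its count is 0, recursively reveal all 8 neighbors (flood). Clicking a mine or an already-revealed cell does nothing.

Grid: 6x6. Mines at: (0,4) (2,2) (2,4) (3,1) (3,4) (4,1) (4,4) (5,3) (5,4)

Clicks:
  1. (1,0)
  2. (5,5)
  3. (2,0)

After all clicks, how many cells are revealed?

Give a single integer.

Click 1 (1,0) count=0: revealed 10 new [(0,0) (0,1) (0,2) (0,3) (1,0) (1,1) (1,2) (1,3) (2,0) (2,1)] -> total=10
Click 2 (5,5) count=2: revealed 1 new [(5,5)] -> total=11
Click 3 (2,0) count=1: revealed 0 new [(none)] -> total=11

Answer: 11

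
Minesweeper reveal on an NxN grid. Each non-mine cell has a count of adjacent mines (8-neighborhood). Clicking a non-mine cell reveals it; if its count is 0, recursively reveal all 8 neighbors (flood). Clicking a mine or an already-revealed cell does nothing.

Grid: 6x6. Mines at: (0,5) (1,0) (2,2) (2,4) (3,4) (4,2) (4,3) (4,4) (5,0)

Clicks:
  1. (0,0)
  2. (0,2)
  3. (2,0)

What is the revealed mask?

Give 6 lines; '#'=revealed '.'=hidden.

Answer: #####.
.####.
#.....
......
......
......

Derivation:
Click 1 (0,0) count=1: revealed 1 new [(0,0)] -> total=1
Click 2 (0,2) count=0: revealed 8 new [(0,1) (0,2) (0,3) (0,4) (1,1) (1,2) (1,3) (1,4)] -> total=9
Click 3 (2,0) count=1: revealed 1 new [(2,0)] -> total=10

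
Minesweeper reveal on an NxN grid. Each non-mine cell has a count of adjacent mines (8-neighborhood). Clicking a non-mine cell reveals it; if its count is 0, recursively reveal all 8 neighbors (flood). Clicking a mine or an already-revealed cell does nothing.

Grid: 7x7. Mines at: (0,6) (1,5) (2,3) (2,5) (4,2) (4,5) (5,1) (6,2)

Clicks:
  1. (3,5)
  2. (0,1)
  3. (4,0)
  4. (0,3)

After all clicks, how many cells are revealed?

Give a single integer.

Click 1 (3,5) count=2: revealed 1 new [(3,5)] -> total=1
Click 2 (0,1) count=0: revealed 18 new [(0,0) (0,1) (0,2) (0,3) (0,4) (1,0) (1,1) (1,2) (1,3) (1,4) (2,0) (2,1) (2,2) (3,0) (3,1) (3,2) (4,0) (4,1)] -> total=19
Click 3 (4,0) count=1: revealed 0 new [(none)] -> total=19
Click 4 (0,3) count=0: revealed 0 new [(none)] -> total=19

Answer: 19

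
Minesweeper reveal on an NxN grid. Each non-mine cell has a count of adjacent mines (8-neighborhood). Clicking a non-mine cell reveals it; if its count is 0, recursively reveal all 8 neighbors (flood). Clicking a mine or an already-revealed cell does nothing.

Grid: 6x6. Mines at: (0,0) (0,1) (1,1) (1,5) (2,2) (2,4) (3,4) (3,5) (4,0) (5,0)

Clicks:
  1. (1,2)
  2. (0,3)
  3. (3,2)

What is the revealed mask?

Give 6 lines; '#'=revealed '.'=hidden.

Answer: ..###.
..###.
......
..#...
......
......

Derivation:
Click 1 (1,2) count=3: revealed 1 new [(1,2)] -> total=1
Click 2 (0,3) count=0: revealed 5 new [(0,2) (0,3) (0,4) (1,3) (1,4)] -> total=6
Click 3 (3,2) count=1: revealed 1 new [(3,2)] -> total=7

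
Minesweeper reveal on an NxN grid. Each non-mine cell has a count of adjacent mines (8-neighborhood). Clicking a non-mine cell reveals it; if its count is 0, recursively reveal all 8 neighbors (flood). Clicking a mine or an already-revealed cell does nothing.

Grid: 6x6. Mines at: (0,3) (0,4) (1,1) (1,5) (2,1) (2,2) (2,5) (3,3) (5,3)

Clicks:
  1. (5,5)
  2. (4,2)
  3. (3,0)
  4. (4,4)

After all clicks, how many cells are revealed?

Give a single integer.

Click 1 (5,5) count=0: revealed 6 new [(3,4) (3,5) (4,4) (4,5) (5,4) (5,5)] -> total=6
Click 2 (4,2) count=2: revealed 1 new [(4,2)] -> total=7
Click 3 (3,0) count=1: revealed 1 new [(3,0)] -> total=8
Click 4 (4,4) count=2: revealed 0 new [(none)] -> total=8

Answer: 8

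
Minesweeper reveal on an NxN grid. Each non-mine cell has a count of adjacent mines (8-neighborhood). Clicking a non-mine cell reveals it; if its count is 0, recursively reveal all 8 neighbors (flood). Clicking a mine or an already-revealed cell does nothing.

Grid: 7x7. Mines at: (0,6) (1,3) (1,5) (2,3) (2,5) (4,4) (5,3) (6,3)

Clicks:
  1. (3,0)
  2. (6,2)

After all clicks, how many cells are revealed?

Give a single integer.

Click 1 (3,0) count=0: revealed 21 new [(0,0) (0,1) (0,2) (1,0) (1,1) (1,2) (2,0) (2,1) (2,2) (3,0) (3,1) (3,2) (4,0) (4,1) (4,2) (5,0) (5,1) (5,2) (6,0) (6,1) (6,2)] -> total=21
Click 2 (6,2) count=2: revealed 0 new [(none)] -> total=21

Answer: 21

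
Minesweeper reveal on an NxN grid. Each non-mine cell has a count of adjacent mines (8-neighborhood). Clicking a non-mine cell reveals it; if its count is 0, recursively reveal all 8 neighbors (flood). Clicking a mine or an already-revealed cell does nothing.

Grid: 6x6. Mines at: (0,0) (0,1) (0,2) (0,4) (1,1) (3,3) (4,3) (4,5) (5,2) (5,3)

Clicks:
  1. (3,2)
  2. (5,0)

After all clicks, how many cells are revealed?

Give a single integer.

Click 1 (3,2) count=2: revealed 1 new [(3,2)] -> total=1
Click 2 (5,0) count=0: revealed 10 new [(2,0) (2,1) (2,2) (3,0) (3,1) (4,0) (4,1) (4,2) (5,0) (5,1)] -> total=11

Answer: 11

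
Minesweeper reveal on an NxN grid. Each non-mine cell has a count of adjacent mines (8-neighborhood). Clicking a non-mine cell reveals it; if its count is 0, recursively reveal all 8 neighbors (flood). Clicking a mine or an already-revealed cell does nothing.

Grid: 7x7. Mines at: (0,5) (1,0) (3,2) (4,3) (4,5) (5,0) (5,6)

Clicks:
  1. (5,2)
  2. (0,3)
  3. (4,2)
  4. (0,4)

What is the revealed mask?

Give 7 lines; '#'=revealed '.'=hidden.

Click 1 (5,2) count=1: revealed 1 new [(5,2)] -> total=1
Click 2 (0,3) count=0: revealed 20 new [(0,1) (0,2) (0,3) (0,4) (1,1) (1,2) (1,3) (1,4) (1,5) (1,6) (2,1) (2,2) (2,3) (2,4) (2,5) (2,6) (3,3) (3,4) (3,5) (3,6)] -> total=21
Click 3 (4,2) count=2: revealed 1 new [(4,2)] -> total=22
Click 4 (0,4) count=1: revealed 0 new [(none)] -> total=22

Answer: .####..
.######
.######
...####
..#....
..#....
.......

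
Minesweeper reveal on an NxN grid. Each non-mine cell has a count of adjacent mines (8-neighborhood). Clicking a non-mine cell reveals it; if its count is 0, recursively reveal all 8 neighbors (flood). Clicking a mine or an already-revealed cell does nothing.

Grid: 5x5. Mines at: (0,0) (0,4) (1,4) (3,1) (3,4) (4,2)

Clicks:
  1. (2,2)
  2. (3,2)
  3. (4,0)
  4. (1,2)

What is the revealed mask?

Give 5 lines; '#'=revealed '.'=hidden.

Answer: .###.
.###.
.###.
..#..
#....

Derivation:
Click 1 (2,2) count=1: revealed 1 new [(2,2)] -> total=1
Click 2 (3,2) count=2: revealed 1 new [(3,2)] -> total=2
Click 3 (4,0) count=1: revealed 1 new [(4,0)] -> total=3
Click 4 (1,2) count=0: revealed 8 new [(0,1) (0,2) (0,3) (1,1) (1,2) (1,3) (2,1) (2,3)] -> total=11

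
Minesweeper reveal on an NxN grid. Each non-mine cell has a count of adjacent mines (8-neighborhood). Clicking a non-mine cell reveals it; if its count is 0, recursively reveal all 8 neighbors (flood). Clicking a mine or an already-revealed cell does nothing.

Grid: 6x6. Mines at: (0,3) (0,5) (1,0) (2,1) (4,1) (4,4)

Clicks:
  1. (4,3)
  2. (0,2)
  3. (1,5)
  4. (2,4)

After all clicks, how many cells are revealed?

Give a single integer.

Answer: 14

Derivation:
Click 1 (4,3) count=1: revealed 1 new [(4,3)] -> total=1
Click 2 (0,2) count=1: revealed 1 new [(0,2)] -> total=2
Click 3 (1,5) count=1: revealed 1 new [(1,5)] -> total=3
Click 4 (2,4) count=0: revealed 11 new [(1,2) (1,3) (1,4) (2,2) (2,3) (2,4) (2,5) (3,2) (3,3) (3,4) (3,5)] -> total=14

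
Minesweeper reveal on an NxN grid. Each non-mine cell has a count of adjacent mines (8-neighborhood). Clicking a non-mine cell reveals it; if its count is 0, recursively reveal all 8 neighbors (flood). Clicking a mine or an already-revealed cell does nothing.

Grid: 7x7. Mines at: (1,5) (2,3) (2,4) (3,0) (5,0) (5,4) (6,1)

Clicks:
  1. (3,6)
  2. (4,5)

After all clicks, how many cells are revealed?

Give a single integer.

Click 1 (3,6) count=0: revealed 10 new [(2,5) (2,6) (3,5) (3,6) (4,5) (4,6) (5,5) (5,6) (6,5) (6,6)] -> total=10
Click 2 (4,5) count=1: revealed 0 new [(none)] -> total=10

Answer: 10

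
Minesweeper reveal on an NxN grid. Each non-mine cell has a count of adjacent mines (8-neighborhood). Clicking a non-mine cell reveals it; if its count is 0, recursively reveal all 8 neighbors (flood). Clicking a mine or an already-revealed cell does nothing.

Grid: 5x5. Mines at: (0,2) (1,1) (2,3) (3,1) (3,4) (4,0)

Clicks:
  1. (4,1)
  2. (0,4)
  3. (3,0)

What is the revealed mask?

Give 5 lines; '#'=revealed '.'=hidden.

Click 1 (4,1) count=2: revealed 1 new [(4,1)] -> total=1
Click 2 (0,4) count=0: revealed 4 new [(0,3) (0,4) (1,3) (1,4)] -> total=5
Click 3 (3,0) count=2: revealed 1 new [(3,0)] -> total=6

Answer: ...##
...##
.....
#....
.#...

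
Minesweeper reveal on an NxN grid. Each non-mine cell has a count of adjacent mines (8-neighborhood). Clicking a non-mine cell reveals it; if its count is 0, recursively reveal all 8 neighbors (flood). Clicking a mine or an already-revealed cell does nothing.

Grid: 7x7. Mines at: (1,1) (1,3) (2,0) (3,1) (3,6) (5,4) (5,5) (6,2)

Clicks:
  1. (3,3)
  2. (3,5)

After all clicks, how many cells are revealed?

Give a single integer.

Click 1 (3,3) count=0: revealed 12 new [(2,2) (2,3) (2,4) (2,5) (3,2) (3,3) (3,4) (3,5) (4,2) (4,3) (4,4) (4,5)] -> total=12
Click 2 (3,5) count=1: revealed 0 new [(none)] -> total=12

Answer: 12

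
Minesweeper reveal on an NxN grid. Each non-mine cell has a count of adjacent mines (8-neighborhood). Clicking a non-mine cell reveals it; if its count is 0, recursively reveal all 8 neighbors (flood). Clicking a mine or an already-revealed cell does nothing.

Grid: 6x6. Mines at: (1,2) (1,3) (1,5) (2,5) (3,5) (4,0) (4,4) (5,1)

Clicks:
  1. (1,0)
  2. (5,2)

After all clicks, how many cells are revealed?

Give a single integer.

Click 1 (1,0) count=0: revealed 8 new [(0,0) (0,1) (1,0) (1,1) (2,0) (2,1) (3,0) (3,1)] -> total=8
Click 2 (5,2) count=1: revealed 1 new [(5,2)] -> total=9

Answer: 9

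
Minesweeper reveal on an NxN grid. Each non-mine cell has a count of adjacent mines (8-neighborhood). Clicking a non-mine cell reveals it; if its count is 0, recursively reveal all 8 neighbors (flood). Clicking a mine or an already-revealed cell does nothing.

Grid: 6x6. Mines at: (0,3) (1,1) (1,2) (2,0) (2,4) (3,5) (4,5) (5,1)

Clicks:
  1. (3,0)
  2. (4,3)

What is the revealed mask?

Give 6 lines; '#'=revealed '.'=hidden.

Answer: ......
......
.###..
#####.
.####.
..###.

Derivation:
Click 1 (3,0) count=1: revealed 1 new [(3,0)] -> total=1
Click 2 (4,3) count=0: revealed 14 new [(2,1) (2,2) (2,3) (3,1) (3,2) (3,3) (3,4) (4,1) (4,2) (4,3) (4,4) (5,2) (5,3) (5,4)] -> total=15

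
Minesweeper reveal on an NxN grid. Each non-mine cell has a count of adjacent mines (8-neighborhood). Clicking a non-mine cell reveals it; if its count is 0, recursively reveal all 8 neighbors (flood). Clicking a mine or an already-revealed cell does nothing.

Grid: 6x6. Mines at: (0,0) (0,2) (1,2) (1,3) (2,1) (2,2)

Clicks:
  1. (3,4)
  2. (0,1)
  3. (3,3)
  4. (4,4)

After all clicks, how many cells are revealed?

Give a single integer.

Answer: 26

Derivation:
Click 1 (3,4) count=0: revealed 25 new [(0,4) (0,5) (1,4) (1,5) (2,3) (2,4) (2,5) (3,0) (3,1) (3,2) (3,3) (3,4) (3,5) (4,0) (4,1) (4,2) (4,3) (4,4) (4,5) (5,0) (5,1) (5,2) (5,3) (5,4) (5,5)] -> total=25
Click 2 (0,1) count=3: revealed 1 new [(0,1)] -> total=26
Click 3 (3,3) count=1: revealed 0 new [(none)] -> total=26
Click 4 (4,4) count=0: revealed 0 new [(none)] -> total=26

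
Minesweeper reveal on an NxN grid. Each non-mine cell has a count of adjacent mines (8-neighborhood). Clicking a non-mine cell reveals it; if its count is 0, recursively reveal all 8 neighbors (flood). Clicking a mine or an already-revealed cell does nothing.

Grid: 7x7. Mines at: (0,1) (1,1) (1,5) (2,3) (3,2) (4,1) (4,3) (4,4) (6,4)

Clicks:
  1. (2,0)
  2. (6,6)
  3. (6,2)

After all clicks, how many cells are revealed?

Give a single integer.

Click 1 (2,0) count=1: revealed 1 new [(2,0)] -> total=1
Click 2 (6,6) count=0: revealed 10 new [(2,5) (2,6) (3,5) (3,6) (4,5) (4,6) (5,5) (5,6) (6,5) (6,6)] -> total=11
Click 3 (6,2) count=0: revealed 8 new [(5,0) (5,1) (5,2) (5,3) (6,0) (6,1) (6,2) (6,3)] -> total=19

Answer: 19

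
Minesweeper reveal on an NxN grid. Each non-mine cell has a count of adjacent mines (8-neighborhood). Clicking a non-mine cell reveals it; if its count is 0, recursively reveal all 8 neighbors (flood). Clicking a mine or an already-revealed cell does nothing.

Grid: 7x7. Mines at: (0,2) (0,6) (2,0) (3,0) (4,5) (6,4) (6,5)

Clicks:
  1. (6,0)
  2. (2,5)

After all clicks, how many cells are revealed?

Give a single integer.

Answer: 35

Derivation:
Click 1 (6,0) count=0: revealed 35 new [(0,3) (0,4) (0,5) (1,1) (1,2) (1,3) (1,4) (1,5) (1,6) (2,1) (2,2) (2,3) (2,4) (2,5) (2,6) (3,1) (3,2) (3,3) (3,4) (3,5) (3,6) (4,0) (4,1) (4,2) (4,3) (4,4) (5,0) (5,1) (5,2) (5,3) (5,4) (6,0) (6,1) (6,2) (6,3)] -> total=35
Click 2 (2,5) count=0: revealed 0 new [(none)] -> total=35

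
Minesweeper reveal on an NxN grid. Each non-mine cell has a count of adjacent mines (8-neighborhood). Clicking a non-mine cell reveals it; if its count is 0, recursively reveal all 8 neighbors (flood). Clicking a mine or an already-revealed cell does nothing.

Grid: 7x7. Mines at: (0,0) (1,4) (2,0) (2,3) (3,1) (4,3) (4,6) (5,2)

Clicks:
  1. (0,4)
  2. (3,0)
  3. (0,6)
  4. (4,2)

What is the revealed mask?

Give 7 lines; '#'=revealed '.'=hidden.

Answer: ....###
.....##
.....##
#....##
..#....
.......
.......

Derivation:
Click 1 (0,4) count=1: revealed 1 new [(0,4)] -> total=1
Click 2 (3,0) count=2: revealed 1 new [(3,0)] -> total=2
Click 3 (0,6) count=0: revealed 8 new [(0,5) (0,6) (1,5) (1,6) (2,5) (2,6) (3,5) (3,6)] -> total=10
Click 4 (4,2) count=3: revealed 1 new [(4,2)] -> total=11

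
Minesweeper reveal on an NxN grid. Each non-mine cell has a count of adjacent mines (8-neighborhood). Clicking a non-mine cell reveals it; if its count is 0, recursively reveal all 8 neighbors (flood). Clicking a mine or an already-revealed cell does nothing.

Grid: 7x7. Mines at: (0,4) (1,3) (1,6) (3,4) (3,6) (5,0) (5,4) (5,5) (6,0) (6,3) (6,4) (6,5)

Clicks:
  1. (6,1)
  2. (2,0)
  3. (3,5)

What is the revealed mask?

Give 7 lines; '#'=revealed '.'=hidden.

Click 1 (6,1) count=2: revealed 1 new [(6,1)] -> total=1
Click 2 (2,0) count=0: revealed 21 new [(0,0) (0,1) (0,2) (1,0) (1,1) (1,2) (2,0) (2,1) (2,2) (2,3) (3,0) (3,1) (3,2) (3,3) (4,0) (4,1) (4,2) (4,3) (5,1) (5,2) (5,3)] -> total=22
Click 3 (3,5) count=2: revealed 1 new [(3,5)] -> total=23

Answer: ###....
###....
####...
####.#.
####...
.###...
.#.....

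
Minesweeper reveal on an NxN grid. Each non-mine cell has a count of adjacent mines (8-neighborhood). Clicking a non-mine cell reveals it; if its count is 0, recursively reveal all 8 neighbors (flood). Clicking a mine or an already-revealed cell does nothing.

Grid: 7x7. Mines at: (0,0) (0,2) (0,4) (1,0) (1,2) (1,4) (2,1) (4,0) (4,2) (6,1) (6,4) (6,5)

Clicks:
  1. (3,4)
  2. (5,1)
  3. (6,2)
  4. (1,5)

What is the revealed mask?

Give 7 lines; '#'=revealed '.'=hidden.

Click 1 (3,4) count=0: revealed 20 new [(0,5) (0,6) (1,5) (1,6) (2,3) (2,4) (2,5) (2,6) (3,3) (3,4) (3,5) (3,6) (4,3) (4,4) (4,5) (4,6) (5,3) (5,4) (5,5) (5,6)] -> total=20
Click 2 (5,1) count=3: revealed 1 new [(5,1)] -> total=21
Click 3 (6,2) count=1: revealed 1 new [(6,2)] -> total=22
Click 4 (1,5) count=2: revealed 0 new [(none)] -> total=22

Answer: .....##
.....##
...####
...####
...####
.#.####
..#....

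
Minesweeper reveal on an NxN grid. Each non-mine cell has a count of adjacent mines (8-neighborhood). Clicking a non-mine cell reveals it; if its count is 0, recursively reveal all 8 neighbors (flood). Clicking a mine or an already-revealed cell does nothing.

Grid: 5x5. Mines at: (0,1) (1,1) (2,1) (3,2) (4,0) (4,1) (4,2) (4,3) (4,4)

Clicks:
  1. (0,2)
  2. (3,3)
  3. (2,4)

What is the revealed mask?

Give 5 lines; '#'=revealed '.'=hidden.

Answer: ..###
..###
..###
...##
.....

Derivation:
Click 1 (0,2) count=2: revealed 1 new [(0,2)] -> total=1
Click 2 (3,3) count=4: revealed 1 new [(3,3)] -> total=2
Click 3 (2,4) count=0: revealed 9 new [(0,3) (0,4) (1,2) (1,3) (1,4) (2,2) (2,3) (2,4) (3,4)] -> total=11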